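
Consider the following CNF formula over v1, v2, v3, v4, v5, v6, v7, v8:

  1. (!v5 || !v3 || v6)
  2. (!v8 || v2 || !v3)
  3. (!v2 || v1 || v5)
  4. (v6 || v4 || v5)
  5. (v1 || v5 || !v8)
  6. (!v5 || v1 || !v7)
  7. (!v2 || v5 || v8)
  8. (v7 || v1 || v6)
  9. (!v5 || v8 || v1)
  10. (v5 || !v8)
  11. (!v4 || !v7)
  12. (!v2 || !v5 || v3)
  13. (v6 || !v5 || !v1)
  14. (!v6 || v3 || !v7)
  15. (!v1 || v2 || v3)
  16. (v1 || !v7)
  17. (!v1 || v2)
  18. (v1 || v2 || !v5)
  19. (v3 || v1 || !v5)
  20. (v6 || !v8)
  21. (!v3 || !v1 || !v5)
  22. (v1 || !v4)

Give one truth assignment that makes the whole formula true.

Set v1 = False and propagate.
  then v7 is forced to False.
  then v6 is forced to True.
  then v4 is forced to False.
The remaining clauses are satisfied by v2 = False, v3 = True, v5 = False, v8 = False.

v1=0, v2=0, v3=1, v4=0, v5=0, v6=1, v7=0, v8=0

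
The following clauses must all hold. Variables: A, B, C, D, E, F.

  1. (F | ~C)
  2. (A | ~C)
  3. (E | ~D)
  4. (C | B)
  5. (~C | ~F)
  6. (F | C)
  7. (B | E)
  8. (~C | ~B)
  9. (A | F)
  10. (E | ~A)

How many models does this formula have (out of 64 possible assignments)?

5

The models are:
  A=F B=T C=F D=F E=F F=T
  A=F B=T C=F D=F E=T F=T
  A=F B=T C=F D=T E=T F=T
  A=T B=T C=F D=F E=T F=T
  A=T B=T C=F D=T E=T F=T
That's 5 in total.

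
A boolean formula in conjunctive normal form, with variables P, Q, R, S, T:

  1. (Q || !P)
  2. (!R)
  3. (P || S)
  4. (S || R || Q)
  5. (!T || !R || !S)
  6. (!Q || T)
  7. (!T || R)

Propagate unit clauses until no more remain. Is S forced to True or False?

Unit clause (!R) sets R = False.
In (R || !T), R is now false; !T must hold, so T = False.
In (!Q || T), T is now false; !Q must hold, so Q = False.
(Q || !P) with Q = False leaves only !P, so P = False.
From (S || P) and P = False: S = True.

True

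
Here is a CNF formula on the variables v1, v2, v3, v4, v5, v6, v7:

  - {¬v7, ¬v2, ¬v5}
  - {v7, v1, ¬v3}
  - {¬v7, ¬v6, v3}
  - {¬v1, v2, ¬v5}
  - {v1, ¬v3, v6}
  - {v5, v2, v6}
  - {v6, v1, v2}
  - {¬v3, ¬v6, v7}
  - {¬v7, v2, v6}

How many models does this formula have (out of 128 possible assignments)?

42

Split on v6, then v2.
  v6=1, v2=1: v1, v4 free; 3 ways for (v3,v5,v7) × 2^2 = 12.
  v6=1, v2=0: v4 free; 6 ways for (v1,v3,v5,v7) × 2^1 = 12.
  v6=0, v2=1: v4 free; 9 ways for (v1,v3,v5,v7) × 2^1 = 18.
  v6=0, v2=0: a clause becomes empty — 0.
Total: 12 + 12 + 18 + 0 = 42.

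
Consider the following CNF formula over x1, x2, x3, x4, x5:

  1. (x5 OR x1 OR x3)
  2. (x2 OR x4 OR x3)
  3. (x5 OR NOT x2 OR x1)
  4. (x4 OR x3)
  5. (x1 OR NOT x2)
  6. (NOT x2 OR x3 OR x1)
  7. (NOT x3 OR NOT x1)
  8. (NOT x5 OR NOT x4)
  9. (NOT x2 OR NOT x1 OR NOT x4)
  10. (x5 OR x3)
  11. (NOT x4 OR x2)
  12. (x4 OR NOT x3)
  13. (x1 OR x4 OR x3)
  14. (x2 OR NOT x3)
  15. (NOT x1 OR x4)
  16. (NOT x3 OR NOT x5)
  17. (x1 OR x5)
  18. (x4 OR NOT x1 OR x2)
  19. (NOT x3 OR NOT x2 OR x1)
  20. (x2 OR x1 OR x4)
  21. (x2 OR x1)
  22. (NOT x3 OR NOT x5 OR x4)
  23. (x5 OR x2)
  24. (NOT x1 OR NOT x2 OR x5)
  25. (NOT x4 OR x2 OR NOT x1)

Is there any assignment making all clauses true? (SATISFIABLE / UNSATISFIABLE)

x1 = True:
  propagation gives x3=False, x4=True, x5=False; an empty clause results — contradiction.
x1 = False:
  propagation gives x2=False; an empty clause results — contradiction.
Every branch closes, so no satisfying assignment exists.

UNSATISFIABLE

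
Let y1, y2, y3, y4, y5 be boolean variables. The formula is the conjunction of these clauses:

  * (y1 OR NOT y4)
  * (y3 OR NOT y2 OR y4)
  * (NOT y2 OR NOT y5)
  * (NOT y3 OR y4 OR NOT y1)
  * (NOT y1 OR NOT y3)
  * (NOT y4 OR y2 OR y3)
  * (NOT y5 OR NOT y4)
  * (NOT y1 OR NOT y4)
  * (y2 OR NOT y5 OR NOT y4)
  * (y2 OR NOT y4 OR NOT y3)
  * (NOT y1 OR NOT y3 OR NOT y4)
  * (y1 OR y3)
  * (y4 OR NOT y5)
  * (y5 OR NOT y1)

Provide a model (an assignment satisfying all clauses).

Try y1 = False.
  then y4 is forced to False.
  then y3 is forced to True.
  then y5 is forced to False.
y2 is now unconstrained; take y2 = False.
Every clause has at least one true literal under this assignment.

y1 = False, y2 = False, y3 = True, y4 = False, y5 = False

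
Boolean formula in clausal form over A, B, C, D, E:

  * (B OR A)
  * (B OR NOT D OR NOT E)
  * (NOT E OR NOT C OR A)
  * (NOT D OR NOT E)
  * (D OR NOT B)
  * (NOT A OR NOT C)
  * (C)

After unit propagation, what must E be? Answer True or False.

False

(C) is a unit clause: C = True.
In (NOT C OR NOT A), NOT C is now false; NOT A must hold, so A = False.
(A OR B) with A = False leaves only B, so B = True.
From (A OR NOT C OR NOT E) and A = False, C = True: E = False.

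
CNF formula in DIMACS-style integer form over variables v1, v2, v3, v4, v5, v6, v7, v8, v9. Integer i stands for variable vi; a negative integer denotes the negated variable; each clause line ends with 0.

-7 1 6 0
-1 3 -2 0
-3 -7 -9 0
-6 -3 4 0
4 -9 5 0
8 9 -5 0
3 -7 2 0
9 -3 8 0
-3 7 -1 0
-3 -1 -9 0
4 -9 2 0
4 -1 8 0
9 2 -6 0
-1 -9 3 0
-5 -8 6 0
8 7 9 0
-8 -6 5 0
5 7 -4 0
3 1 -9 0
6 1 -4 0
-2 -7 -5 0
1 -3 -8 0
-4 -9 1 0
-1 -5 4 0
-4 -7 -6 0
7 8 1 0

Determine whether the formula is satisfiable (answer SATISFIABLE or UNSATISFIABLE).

Try v1 = True.
Try v2 = False.
Branch on v3: take v3 = True.
  then v7 is forced to True.
  then v9 is forced to False.
  then v8 is forced to True.
  then v6 is forced to False.
  then v5 is forced to False.
v4 is now unconstrained; take v4 = False.
So v1=True, v2=False, v3=True, v4=False, v5=False, v6=False, v7=True, v8=True, v9=False is a satisfying assignment.

SATISFIABLE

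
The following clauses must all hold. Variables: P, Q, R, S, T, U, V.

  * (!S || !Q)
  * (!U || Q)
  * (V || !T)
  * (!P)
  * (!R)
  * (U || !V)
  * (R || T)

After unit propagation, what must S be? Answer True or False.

False

(!P) is a unit clause: P = False.
(!R) is a unit clause: R = False.
From (R || T) and R = False: T = True.
(!T || V) with T = True leaves only V, so V = True.
From (!V || U) and V = True: U = True.
(!U || Q): since U = True, the clause reduces to (Q). Q = True.
In (!S || !Q), !Q is now false; !S must hold, so S = False.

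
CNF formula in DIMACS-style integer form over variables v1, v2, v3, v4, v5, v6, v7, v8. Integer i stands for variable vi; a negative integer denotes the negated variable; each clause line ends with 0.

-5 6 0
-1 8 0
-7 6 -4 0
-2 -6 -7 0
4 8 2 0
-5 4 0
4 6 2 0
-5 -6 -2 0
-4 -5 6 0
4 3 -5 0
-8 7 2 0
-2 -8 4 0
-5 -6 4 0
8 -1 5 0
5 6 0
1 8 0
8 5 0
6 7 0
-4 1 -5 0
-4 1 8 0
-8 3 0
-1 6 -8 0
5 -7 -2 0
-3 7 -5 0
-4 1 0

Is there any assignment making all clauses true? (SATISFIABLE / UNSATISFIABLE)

SATISFIABLE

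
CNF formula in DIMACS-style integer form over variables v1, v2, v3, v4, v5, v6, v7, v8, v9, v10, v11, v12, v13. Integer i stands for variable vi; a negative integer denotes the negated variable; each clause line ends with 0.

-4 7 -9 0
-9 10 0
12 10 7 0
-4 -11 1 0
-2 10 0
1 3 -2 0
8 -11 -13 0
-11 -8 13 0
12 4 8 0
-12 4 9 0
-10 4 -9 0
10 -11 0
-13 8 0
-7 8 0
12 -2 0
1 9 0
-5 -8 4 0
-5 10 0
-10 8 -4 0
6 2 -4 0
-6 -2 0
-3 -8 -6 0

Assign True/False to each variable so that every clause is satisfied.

v1 occurs only positively in the remaining clauses — set v1 = True.
v11 occurs only negated in the remaining clauses — set v11 = False.
Set v2 = False and propagate.
Try v3 = False.
The remaining clauses are satisfied by v4 = True, v5 = True, v6 = True, v7 = False, v8 = True, v9 = False, v10 = True, v12 = True, v13 = False.
Every clause has at least one true literal under this assignment.

v1=T  v2=F  v3=F  v4=T  v5=T  v6=T  v7=F  v8=T  v9=F  v10=T  v11=F  v12=T  v13=F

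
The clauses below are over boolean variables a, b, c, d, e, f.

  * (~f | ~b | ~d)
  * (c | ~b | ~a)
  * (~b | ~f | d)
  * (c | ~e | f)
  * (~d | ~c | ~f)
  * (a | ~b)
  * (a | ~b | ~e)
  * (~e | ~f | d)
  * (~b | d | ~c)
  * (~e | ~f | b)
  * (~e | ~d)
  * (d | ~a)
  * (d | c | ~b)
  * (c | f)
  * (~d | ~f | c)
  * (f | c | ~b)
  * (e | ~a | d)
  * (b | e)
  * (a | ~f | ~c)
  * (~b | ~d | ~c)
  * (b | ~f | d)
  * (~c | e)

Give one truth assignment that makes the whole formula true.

Try a = False.
  then b is forced to False.
  then e is forced to True.
  then f is forced to False.
  then c is forced to True.
  then d is forced to False.
Every clause has at least one true literal under this assignment.

a=F, b=F, c=T, d=F, e=T, f=F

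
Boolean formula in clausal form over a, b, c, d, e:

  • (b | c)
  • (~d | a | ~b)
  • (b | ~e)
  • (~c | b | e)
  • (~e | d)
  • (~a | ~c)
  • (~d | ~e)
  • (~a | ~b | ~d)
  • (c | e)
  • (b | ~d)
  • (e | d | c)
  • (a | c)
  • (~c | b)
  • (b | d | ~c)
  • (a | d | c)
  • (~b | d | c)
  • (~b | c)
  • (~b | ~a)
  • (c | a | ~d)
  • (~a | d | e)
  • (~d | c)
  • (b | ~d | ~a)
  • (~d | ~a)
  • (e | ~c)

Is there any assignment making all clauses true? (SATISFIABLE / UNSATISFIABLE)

c = True:
  propagation gives a=False, b=True, d=False, e=False; an empty clause results — contradiction.
c = False:
  propagation gives b=True; an empty clause results — contradiction.
Every branch closes, so no satisfying assignment exists.

UNSATISFIABLE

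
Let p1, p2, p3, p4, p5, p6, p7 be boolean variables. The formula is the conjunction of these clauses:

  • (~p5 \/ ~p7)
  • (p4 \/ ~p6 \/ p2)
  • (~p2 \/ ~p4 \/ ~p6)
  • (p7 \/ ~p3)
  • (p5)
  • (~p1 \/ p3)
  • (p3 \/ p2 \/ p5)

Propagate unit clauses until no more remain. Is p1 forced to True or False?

False

(p5) is a unit clause: p5 = True.
(~p7 \/ ~p5): since p5 = True, the clause reduces to (~p7). p7 = False.
In (~p3 \/ p7), p7 is now false; ~p3 must hold, so p3 = False.
In (p3 \/ ~p1), p3 is now false; ~p1 must hold, so p1 = False.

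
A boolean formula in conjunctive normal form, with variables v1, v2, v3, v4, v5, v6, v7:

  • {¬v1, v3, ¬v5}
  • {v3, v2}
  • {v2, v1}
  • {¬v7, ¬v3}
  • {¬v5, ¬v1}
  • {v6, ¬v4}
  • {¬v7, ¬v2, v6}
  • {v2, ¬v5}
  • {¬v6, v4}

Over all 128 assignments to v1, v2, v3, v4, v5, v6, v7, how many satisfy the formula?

17

Split on v2, then v1.
  v2=1, v1=1: 5 of the 32 assignments to (v3,v4,v5,v6,v7) work.
  v2=1, v1=0: v5 free; 5 ways for (v3,v4,v6,v7) × 2^1 = 10.
  v2=0, v1=1: remaining (v3,v4,v5,v6,v7) ∈ {(1,0,0,0,0); (1,1,0,1,0)} — 2.
  v2=0, v1=0: a clause becomes empty — 0.
Total: 5 + 10 + 2 + 0 = 17.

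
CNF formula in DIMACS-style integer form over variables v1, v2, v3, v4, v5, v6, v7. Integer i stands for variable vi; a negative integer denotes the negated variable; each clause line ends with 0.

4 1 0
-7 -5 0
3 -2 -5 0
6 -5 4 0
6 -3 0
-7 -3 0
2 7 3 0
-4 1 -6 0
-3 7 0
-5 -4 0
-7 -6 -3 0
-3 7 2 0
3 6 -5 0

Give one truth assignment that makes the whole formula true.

v5 occurs only negated in the remaining clauses — set v5 = False.
Set v1 = False and propagate.
  then v4 is forced to True.
  then v6 is forced to False.
  then v3 is forced to False.
Try v2 = True.
v7 is now unconstrained; take v7 = True.

v1 = False, v2 = True, v3 = False, v4 = True, v5 = False, v6 = False, v7 = True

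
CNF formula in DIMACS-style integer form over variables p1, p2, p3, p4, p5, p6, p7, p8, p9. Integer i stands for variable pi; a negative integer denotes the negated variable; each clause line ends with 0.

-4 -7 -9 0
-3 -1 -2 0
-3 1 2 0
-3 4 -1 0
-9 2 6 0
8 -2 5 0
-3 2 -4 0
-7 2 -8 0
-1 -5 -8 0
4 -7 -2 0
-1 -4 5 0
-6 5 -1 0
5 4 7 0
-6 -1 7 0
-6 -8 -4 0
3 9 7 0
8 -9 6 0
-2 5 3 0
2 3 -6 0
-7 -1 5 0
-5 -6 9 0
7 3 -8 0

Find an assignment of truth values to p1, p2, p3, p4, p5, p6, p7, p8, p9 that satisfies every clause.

p1 = F, p2 = T, p3 = F, p4 = T, p5 = T, p6 = T, p7 = F, p8 = F, p9 = T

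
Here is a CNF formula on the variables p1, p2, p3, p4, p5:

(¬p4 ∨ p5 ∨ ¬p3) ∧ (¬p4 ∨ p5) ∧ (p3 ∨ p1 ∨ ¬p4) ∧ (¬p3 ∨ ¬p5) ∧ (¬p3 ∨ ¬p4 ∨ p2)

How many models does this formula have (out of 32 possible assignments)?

Split on p3, then p4.
  p3=T, p4=T: a clause becomes empty — 0.
  p3=T, p4=F: remaining (p1,p2,p5) ∈ {(F,F,F); (F,T,F); (T,F,F); (T,T,F)} — 4.
  p3=F, p4=T: remaining (p1,p2,p5) ∈ {(T,F,T); (T,T,T)} — 2.
  p3=F, p4=F: p1, p2, p5 free → 2^3 = 8.
Total: 0 + 4 + 2 + 8 = 14.

14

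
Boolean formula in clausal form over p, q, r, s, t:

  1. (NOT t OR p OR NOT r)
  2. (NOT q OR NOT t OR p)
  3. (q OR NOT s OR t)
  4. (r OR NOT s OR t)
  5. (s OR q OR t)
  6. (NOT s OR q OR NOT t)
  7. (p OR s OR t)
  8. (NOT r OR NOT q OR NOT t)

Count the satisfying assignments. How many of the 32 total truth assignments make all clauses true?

9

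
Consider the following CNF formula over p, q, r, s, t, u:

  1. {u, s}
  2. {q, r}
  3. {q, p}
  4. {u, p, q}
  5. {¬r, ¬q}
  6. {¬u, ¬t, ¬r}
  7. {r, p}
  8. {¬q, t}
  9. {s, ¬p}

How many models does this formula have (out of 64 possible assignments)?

5

The models are:
  p=1 q=0 r=1 s=1 t=0 u=0
  p=1 q=0 r=1 s=1 t=0 u=1
  p=1 q=0 r=1 s=1 t=1 u=0
  p=1 q=1 r=0 s=1 t=1 u=0
  p=1 q=1 r=0 s=1 t=1 u=1
That's 5 in total.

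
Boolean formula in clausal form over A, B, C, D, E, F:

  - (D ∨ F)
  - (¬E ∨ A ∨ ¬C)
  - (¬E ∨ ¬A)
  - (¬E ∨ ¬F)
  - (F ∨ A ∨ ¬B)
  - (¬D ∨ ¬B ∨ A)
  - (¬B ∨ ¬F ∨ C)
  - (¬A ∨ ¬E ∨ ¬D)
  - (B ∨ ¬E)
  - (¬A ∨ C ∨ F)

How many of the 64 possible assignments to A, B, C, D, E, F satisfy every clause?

Split on A, then E.
  A=T, E=T: a clause becomes empty — 0.
  A=T, E=F: 8 of the 16 assignments to (B,C,D,F) work.
  A=F, E=T: a clause becomes empty — 0.
  A=F, E=F: 7 of the 16 assignments to (B,C,D,F) work.
Total: 0 + 8 + 0 + 7 = 15.

15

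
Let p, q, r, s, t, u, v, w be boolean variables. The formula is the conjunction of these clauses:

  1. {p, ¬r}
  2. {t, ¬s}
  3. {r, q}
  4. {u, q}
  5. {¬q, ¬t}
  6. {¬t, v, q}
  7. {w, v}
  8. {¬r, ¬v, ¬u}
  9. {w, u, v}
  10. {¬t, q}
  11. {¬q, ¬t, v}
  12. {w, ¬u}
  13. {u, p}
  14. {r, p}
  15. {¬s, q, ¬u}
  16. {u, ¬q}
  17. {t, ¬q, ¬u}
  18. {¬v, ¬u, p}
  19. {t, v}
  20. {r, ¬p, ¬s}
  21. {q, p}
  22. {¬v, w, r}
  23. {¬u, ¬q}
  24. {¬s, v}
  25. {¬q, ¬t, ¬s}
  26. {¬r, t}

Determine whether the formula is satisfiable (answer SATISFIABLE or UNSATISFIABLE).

UNSATISFIABLE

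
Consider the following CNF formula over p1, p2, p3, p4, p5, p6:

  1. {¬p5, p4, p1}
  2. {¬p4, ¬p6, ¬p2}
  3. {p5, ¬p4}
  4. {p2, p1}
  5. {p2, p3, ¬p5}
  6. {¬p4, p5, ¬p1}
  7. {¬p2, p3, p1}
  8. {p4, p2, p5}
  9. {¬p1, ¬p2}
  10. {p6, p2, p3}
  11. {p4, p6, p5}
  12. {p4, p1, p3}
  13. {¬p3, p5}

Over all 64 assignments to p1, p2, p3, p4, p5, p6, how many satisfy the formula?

Satisfying assignments:
  p1=0 p2=1 p3=1 p4=1 p5=1 p6=0
  p1=1 p2=0 p3=1 p4=0 p5=1 p6=0
  p1=1 p2=0 p3=1 p4=0 p5=1 p6=1
  p1=1 p2=0 p3=1 p4=1 p5=1 p6=0
  p1=1 p2=0 p3=1 p4=1 p5=1 p6=1
That's 5 in total.

5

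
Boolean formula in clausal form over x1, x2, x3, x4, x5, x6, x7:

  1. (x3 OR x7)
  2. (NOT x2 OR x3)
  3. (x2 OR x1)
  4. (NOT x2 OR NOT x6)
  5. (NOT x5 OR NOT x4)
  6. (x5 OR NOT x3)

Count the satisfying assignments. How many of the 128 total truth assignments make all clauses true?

Split on x2, then x3.
  x2=1, x3=1: remaining (x1,x4,x5,x6,x7) ∈ {(0,0,1,0,0); (0,0,1,0,1); (1,0,1,0,0); (1,0,1,0,1)} — 4.
  x2=1, x3=0: a clause becomes empty — 0.
  x2=0, x3=1: remaining (x1,x4,x5,x6,x7) ∈ {(1,0,1,0,0); (1,0,1,0,1); (1,0,1,1,0); (1,0,1,1,1)} — 4.
  x2=0, x3=0: x6 free; 3 ways for (x1,x4,x5,x7) × 2^1 = 6.
Total: 4 + 0 + 4 + 6 = 14.

14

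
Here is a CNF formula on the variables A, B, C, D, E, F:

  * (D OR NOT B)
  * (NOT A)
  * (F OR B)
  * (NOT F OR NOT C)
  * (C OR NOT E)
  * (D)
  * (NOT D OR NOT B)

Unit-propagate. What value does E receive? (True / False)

False

Unit clause (NOT A) sets A = False.
Unit clause (D) sets D = True.
(NOT B OR NOT D): since D = True, the clause reduces to (NOT B). B = False.
In (F OR B), B is now false; F must hold, so F = True.
In (NOT F OR NOT C), NOT F is now false; NOT C must hold, so C = False.
(C OR NOT E) with C = False leaves only NOT E, so E = False.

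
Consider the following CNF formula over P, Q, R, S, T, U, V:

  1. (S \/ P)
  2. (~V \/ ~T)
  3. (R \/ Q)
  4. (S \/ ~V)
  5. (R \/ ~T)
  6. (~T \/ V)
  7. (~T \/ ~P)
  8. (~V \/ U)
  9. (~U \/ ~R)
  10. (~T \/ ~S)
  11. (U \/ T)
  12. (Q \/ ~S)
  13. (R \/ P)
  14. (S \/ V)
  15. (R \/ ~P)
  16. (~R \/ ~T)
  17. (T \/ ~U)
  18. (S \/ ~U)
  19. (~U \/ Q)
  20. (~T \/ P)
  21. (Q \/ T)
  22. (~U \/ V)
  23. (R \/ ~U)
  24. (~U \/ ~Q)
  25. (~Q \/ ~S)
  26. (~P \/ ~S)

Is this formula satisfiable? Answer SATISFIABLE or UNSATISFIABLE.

T = True:
  propagation gives V=False; an empty clause results — contradiction.
T = False:
  propagation gives U=True; an empty clause results — contradiction.
Every branch closes, so no satisfying assignment exists.

UNSATISFIABLE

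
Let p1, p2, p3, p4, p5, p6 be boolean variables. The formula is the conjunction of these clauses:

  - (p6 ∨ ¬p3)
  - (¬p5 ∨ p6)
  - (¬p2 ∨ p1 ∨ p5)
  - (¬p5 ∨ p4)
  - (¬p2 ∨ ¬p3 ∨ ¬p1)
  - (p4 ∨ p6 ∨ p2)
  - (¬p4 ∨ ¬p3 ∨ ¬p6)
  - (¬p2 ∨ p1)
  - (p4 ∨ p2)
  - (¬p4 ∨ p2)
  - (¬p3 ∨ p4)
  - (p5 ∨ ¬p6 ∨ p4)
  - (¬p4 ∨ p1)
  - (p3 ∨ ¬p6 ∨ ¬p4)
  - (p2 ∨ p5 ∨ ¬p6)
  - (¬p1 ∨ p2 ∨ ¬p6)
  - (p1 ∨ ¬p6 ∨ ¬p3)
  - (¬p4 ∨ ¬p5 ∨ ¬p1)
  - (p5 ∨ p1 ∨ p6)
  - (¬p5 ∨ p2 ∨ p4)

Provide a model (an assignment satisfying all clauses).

p1=T, p2=T, p3=F, p4=T, p5=F, p6=F

Check each clause:
  1. (¬p3 ∨ p6) — ¬p3 is true.
  2. (¬p5 ∨ p6) — ¬p5 is true.
  3. (p1 ∨ ¬p2 ∨ p5) — p1 is true.
  4. (p4 ∨ ¬p5) — ¬p5 is true.
  5. (¬p3 ∨ ¬p1 ∨ ¬p2) — ¬p3 is true.
  6. (p6 ∨ p2 ∨ p4) — p2 is true.
  7. (¬p6 ∨ ¬p3 ∨ ¬p4) — ¬p6 is true.
  8. (¬p2 ∨ p1) — p1 is true.
  9. (p2 ∨ p4) — p2 is true.
  10. (p2 ∨ ¬p4) — p2 is true.
  11. (p4 ∨ ¬p3) — p4 is true.
  12. (¬p6 ∨ p4 ∨ p5) — ¬p6 is true.
  13. (¬p4 ∨ p1) — p1 is true.
  14. (p3 ∨ ¬p4 ∨ ¬p6) — ¬p6 is true.
  15. (¬p6 ∨ p2 ∨ p5) — p2 is true.
  16. (¬p1 ∨ p2 ∨ ¬p6) — p2 is true.
  17. (¬p6 ∨ ¬p3 ∨ p1) — p1 is true.
  18. (¬p1 ∨ ¬p4 ∨ ¬p5) — ¬p5 is true.
  19. (p1 ∨ p5 ∨ p6) — p1 is true.
  20. (¬p5 ∨ p2 ∨ p4) — p2 is true.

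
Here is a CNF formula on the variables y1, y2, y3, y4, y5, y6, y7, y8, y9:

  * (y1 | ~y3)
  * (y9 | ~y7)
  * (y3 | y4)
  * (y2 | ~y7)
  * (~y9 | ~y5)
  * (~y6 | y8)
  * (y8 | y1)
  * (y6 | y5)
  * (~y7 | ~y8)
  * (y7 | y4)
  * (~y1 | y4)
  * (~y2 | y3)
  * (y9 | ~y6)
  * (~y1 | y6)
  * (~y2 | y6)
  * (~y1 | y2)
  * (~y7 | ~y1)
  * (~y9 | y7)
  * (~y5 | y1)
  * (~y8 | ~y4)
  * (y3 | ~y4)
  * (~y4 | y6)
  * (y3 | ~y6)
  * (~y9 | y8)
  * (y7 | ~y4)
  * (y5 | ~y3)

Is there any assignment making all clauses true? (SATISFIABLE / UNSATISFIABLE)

y1 = True:
  propagation gives y4=True, y6=True, y8=True; an empty clause results — contradiction.
y1 = False:
  propagation gives y3=False, y4=True; an empty clause results — contradiction.
Every branch closes, so no satisfying assignment exists.

UNSATISFIABLE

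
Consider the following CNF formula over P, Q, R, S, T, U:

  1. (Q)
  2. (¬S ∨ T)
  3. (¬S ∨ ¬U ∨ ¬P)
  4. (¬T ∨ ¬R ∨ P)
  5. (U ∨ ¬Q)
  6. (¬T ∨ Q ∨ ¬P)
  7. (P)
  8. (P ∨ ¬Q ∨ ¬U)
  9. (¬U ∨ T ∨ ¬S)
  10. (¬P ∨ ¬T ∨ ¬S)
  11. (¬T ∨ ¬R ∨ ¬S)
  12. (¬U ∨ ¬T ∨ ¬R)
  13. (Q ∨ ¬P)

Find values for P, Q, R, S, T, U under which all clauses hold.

The clause (Q) is unit: Q must be True.
The clause (U) is unit: U must be True.
(P) is a unit clause, so P = True.
Unit propagation: (¬S) forces S = False.
R occurs only negated in the remaining clauses — set R = False.
Pure literal: T appears only negated; assign T = False.

P = True, Q = True, R = False, S = False, T = False, U = True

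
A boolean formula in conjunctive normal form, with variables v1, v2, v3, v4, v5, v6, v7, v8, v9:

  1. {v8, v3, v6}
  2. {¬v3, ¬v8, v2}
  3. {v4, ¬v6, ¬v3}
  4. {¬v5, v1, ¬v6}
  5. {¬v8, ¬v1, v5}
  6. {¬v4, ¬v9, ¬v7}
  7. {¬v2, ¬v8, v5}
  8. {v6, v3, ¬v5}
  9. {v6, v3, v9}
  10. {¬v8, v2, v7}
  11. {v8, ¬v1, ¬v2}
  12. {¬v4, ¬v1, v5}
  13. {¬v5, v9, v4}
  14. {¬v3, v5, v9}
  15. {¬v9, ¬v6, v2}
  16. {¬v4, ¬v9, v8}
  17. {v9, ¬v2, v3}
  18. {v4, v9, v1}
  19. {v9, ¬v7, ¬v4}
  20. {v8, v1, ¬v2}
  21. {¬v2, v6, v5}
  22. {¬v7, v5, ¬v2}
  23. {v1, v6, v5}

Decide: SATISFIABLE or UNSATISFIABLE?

SATISFIABLE

Set v1 = True and propagate.
For the remaining variables, v2 = False, v3 = False, v4 = True, v5 = True, v6 = True, v7 = False, v8 = False, v9 = False works.
So v1 = 1, v2 = 0, v3 = 0, v4 = 1, v5 = 1, v6 = 1, v7 = 0, v8 = 0, v9 = 0 is a satisfying assignment.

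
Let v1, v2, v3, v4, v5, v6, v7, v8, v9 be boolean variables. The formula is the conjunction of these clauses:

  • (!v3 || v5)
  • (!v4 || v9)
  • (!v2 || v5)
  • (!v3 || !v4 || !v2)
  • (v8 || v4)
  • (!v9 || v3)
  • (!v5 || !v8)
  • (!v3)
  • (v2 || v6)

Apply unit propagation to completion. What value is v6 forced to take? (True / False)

True

(!v3) stands alone — v3 = False.
(!v9 || v3) with v3 = False leaves only !v9, so v9 = False.
In (!v4 || v9), v9 is now false; !v4 must hold, so v4 = False.
In (v4 || v8), v4 is now false; v8 must hold, so v8 = True.
From (!v5 || !v8) and v8 = True: v5 = False.
In (!v2 || v5), v5 is now false; !v2 must hold, so v2 = False.
(v2 || v6): since v2 = False, the clause reduces to (v6). v6 = True.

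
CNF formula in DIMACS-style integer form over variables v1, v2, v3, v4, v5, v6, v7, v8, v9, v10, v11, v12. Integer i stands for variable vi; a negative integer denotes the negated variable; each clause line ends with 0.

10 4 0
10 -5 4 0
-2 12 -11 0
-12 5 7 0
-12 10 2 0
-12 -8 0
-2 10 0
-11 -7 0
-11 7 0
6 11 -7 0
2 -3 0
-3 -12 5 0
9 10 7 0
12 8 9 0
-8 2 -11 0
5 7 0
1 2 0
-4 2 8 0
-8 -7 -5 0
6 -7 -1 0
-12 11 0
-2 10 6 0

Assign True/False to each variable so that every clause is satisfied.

v1 = 0, v2 = 1, v3 = 1, v4 = 0, v5 = 0, v6 = 1, v7 = 1, v8 = 0, v9 = 1, v10 = 1, v11 = 0, v12 = 0

v6 occurs only positively in the remaining clauses — set v6 = True.
v9 occurs only positively in the remaining clauses — set v9 = True.
Try v1 = False.
  then v2 is forced to True.
  then v10 is forced to True.
Set v3 = True and propagate.
For the remaining variables, v4 = False, v5 = False, v7 = True, v8 = False, v11 = False, v12 = False works.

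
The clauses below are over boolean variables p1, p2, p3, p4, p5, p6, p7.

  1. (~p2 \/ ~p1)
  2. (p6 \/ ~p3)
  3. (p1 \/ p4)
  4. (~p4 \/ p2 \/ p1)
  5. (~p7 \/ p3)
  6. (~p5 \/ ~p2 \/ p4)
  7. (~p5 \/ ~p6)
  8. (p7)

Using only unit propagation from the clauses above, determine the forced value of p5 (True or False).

(p7) is a unit clause: p7 = True.
In (p3 \/ ~p7), ~p7 is now false; p3 must hold, so p3 = True.
(p6 \/ ~p3): since p3 = True, the clause reduces to (p6). p6 = True.
In (~p5 \/ ~p6), ~p6 is now false; ~p5 must hold, so p5 = False.

False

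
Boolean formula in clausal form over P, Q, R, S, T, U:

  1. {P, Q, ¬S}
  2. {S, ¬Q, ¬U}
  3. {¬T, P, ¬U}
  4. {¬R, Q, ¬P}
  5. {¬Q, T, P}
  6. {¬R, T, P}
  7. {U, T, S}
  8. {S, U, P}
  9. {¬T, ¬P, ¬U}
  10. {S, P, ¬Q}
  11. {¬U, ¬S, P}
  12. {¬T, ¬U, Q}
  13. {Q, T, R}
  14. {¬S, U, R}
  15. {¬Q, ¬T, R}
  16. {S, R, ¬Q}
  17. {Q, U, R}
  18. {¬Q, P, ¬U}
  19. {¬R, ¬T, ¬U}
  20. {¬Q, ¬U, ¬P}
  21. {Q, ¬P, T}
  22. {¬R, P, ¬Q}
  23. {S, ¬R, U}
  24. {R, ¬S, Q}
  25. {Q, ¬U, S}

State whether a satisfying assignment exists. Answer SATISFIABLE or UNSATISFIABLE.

SATISFIABLE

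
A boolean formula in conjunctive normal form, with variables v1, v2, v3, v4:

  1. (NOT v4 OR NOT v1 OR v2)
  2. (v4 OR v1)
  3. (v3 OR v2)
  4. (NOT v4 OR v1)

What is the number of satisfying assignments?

Satisfying assignments:
  v1=1 v2=0 v3=1 v4=0
  v1=1 v2=1 v3=0 v4=0
  v1=1 v2=1 v3=0 v4=1
  v1=1 v2=1 v3=1 v4=0
  v1=1 v2=1 v3=1 v4=1
Count: 5.

5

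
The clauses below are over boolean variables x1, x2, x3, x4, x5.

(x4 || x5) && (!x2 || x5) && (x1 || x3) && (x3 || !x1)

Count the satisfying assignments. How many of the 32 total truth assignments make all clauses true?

Case analysis on x1 and x3:
  x1=T, x3=T: 5 of the 8 assignments to (x2,x4,x5) work.
  x1=T, x3=F: a clause becomes empty — 0.
  x1=F, x3=T: 5 of the 8 assignments to (x2,x4,x5) work.
  x1=F, x3=F: a clause becomes empty — 0.
Total: 5 + 0 + 5 + 0 = 10.

10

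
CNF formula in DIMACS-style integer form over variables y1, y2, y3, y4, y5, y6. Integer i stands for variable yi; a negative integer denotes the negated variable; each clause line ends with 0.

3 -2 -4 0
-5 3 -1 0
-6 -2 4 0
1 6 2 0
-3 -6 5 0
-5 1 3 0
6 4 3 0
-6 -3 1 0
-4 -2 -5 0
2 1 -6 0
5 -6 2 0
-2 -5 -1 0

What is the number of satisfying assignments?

12

Split on y2, then y6.
  y2=1, y6=1: a clause becomes empty — 0.
  y2=1, y6=0: 5 of the 16 assignments to (y1,y3,y4,y5) work.
  y2=0, y6=1: remaining (y1,y3,y4,y5) ∈ {(1,1,0,1); (1,1,1,1)} — 2.
  y2=0, y6=0: 5 of the 16 assignments to (y1,y3,y4,y5) work.
Total: 0 + 5 + 2 + 5 = 12.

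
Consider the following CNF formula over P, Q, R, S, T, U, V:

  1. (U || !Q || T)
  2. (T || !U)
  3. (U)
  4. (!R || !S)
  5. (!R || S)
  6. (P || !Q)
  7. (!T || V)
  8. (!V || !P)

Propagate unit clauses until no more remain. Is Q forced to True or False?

False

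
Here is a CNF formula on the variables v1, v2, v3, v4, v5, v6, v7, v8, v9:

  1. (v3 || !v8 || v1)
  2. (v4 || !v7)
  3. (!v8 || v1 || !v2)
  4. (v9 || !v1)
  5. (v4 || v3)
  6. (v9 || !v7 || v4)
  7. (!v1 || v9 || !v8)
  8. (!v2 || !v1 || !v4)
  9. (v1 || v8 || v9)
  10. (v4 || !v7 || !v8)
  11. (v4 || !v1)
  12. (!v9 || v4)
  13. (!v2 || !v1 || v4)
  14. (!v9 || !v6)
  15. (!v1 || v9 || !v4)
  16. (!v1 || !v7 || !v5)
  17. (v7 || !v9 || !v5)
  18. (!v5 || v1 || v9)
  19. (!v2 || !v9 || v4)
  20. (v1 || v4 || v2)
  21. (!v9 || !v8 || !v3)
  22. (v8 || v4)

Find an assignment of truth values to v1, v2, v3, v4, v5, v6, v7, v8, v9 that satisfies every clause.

v1=0, v2=0, v3=0, v4=1, v5=0, v6=0, v7=0, v8=0, v9=1

Check each clause:
  1. (!v8 || v3 || v1) — !v8 is true.
  2. (v4 || !v7) — !v7 is true.
  3. (!v2 || v1 || !v8) — !v8 is true.
  4. (!v1 || v9) — v9 is true.
  5. (v4 || v3) — v4 is true.
  6. (v9 || !v7 || v4) — !v7 is true.
  7. (v9 || !v1 || !v8) — !v8 is true.
  8. (!v4 || !v2 || !v1) — !v1 is true.
  9. (v9 || v1 || v8) — v9 is true.
  10. (v4 || !v7 || !v8) — !v8 is true.
  11. (!v1 || v4) — v4 is true.
  12. (v4 || !v9) — v4 is true.
  13. (v4 || !v2 || !v1) — v4 is true.
  14. (!v9 || !v6) — !v6 is true.
  15. (!v4 || !v1 || v9) — v9 is true.
  16. (!v5 || !v1 || !v7) — !v7 is true.
  17. (!v5 || v7 || !v9) — !v5 is true.
  18. (!v5 || v9 || v1) — v9 is true.
  19. (v4 || !v9 || !v2) — v4 is true.
  20. (v2 || v1 || v4) — v4 is true.
  21. (!v3 || !v8 || !v9) — !v8 is true.
  22. (v8 || v4) — v4 is true.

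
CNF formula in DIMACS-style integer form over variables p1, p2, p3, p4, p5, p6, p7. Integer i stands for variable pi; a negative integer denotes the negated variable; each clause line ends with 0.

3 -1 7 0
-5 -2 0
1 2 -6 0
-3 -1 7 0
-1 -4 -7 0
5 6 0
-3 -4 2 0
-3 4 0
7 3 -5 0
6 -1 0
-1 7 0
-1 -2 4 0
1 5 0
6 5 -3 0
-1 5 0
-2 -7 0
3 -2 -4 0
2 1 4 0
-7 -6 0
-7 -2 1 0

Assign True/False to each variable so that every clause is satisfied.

Branch on p1: take p1 = False.
  then p5 is forced to True.
  then p2 is forced to False.
  then p6 is forced to False.
  then p4 is forced to True.
  then p3 is forced to False.
  then p7 is forced to True.
Every clause has at least one true literal under this assignment.

p1=F, p2=F, p3=F, p4=T, p5=T, p6=F, p7=T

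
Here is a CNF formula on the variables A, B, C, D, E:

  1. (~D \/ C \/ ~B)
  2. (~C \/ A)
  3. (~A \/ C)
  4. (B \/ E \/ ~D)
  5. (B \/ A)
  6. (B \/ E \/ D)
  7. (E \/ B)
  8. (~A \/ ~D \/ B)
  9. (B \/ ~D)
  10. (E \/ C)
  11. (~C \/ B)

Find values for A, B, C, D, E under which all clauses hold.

E occurs only positively in the remaining clauses — set E = True.
Set A = True and propagate.
  then C is forced to True.
  then B is forced to True.
D is now unconstrained; take D = True.

A=T, B=T, C=T, D=T, E=T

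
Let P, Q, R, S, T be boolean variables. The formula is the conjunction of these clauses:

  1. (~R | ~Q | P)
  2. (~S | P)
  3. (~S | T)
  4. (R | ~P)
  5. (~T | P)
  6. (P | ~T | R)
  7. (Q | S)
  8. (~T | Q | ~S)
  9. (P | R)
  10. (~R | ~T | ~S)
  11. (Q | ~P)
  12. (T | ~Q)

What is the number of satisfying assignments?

The models are:
  P=T Q=T R=T S=F T=T
Count: 1.

1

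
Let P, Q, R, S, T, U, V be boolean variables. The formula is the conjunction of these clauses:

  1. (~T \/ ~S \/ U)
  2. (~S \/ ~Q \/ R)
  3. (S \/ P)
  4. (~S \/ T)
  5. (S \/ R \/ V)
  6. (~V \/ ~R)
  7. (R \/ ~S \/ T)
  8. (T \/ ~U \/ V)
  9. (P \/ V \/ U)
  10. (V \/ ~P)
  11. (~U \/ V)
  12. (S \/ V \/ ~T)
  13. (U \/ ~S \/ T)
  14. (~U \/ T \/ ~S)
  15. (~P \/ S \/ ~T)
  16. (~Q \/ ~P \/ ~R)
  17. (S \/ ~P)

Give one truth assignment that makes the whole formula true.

Q occurs only negated in the remaining clauses — set Q = False.
Branch on P: take P = False.
  then S is forced to True.
  then T is forced to True.
  then U is forced to True.
  then V is forced to True.
  then R is forced to False.
Every clause has at least one true literal under this assignment.

P=False  Q=False  R=False  S=True  T=True  U=True  V=True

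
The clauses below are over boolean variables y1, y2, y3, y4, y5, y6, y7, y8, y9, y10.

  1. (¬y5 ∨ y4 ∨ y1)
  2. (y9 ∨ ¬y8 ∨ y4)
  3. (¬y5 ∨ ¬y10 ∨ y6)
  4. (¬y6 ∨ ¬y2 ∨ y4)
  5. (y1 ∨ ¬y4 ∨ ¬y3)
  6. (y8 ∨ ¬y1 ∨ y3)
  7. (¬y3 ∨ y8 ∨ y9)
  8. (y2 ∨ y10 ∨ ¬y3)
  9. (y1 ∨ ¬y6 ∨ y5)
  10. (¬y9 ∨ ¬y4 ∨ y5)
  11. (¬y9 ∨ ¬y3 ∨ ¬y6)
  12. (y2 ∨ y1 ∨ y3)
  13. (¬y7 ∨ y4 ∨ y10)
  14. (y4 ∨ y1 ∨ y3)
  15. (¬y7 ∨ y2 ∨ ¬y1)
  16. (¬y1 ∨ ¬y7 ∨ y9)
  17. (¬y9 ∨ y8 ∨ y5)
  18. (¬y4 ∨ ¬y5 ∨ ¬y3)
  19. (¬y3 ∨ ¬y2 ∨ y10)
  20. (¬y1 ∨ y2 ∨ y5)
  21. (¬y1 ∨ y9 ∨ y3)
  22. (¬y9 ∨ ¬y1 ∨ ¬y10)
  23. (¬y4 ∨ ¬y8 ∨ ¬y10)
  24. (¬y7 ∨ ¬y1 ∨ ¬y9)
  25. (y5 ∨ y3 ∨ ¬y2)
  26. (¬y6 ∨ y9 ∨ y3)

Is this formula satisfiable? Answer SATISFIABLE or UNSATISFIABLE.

y7 occurs only negated in the remaining clauses — set y7 = False.
Branch on y1: take y1 = False.
Set y2 = True and propagate.
For the remaining variables, y3 = False, y4 = True, y5 = True, y6 = False, y8 = True, y9 = False, y10 = False works.
So y1=F  y2=T  y3=F  y4=T  y5=T  y6=F  y7=F  y8=T  y9=F  y10=F is a satisfying assignment.

SATISFIABLE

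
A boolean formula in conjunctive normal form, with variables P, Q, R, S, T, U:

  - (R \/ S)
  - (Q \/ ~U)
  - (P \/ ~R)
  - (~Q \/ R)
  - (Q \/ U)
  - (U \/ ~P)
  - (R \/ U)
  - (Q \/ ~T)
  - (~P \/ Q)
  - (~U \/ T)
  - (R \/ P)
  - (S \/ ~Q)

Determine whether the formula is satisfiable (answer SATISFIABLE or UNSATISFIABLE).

S occurs only positively in the remaining clauses — set S = True.
Set P = True and propagate.
  then U is forced to True.
  then Q is forced to True.
  then R is forced to True.
  then T is forced to True.
Every clause has at least one true literal under this assignment.
So P=1  Q=1  R=1  S=1  T=1  U=1 is a satisfying assignment.

SATISFIABLE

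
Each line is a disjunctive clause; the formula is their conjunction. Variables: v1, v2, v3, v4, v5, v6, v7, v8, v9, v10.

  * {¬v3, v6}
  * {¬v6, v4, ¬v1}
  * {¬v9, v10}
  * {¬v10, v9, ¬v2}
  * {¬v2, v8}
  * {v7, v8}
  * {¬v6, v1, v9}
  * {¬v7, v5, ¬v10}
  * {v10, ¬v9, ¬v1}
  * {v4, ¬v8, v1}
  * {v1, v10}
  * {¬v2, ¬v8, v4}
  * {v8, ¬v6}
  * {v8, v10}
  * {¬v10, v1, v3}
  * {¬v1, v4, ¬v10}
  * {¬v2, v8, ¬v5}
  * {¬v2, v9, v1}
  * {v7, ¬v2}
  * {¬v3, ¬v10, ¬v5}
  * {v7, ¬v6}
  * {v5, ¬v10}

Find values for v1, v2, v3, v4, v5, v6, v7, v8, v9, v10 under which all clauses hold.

v1=1  v2=0  v3=0  v4=1  v5=1  v6=0  v7=0  v8=1  v9=0  v10=1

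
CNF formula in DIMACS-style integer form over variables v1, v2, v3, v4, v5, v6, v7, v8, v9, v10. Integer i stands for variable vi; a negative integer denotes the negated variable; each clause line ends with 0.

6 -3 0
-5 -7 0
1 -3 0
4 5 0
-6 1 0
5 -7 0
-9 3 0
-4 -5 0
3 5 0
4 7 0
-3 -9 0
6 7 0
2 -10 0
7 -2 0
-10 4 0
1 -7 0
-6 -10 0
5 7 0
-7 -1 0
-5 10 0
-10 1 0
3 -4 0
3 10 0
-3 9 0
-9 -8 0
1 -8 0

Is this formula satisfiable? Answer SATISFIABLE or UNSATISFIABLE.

UNSATISFIABLE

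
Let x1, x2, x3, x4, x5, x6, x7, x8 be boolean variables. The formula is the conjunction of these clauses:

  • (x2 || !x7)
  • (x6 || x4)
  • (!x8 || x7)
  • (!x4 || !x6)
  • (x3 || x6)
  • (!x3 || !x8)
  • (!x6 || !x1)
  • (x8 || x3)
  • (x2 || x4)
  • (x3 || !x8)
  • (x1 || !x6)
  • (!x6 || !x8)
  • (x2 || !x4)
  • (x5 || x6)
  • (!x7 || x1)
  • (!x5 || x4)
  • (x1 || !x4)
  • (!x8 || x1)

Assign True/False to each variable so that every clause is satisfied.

x1=True  x2=True  x3=True  x4=True  x5=True  x6=False  x7=False  x8=False

x2 occurs only positively in the remaining clauses — set x2 = True.
Try x1 = True.
  then x6 is forced to False.
  then x4 is forced to True.
  then x3 is forced to True.
  then x8 is forced to False.
  then x5 is forced to True.
x7 is now unconstrained; take x7 = False.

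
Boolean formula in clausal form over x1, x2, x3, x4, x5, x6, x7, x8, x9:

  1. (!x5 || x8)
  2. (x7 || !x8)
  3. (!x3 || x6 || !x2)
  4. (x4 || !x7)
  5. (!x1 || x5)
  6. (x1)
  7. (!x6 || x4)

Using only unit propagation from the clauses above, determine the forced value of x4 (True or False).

True

(x1) stands alone — x1 = True.
In (x5 || !x1), !x1 is now false; x5 must hold, so x5 = True.
(x8 || !x5): since x5 = True, the clause reduces to (x8). x8 = True.
From (x7 || !x8) and x8 = True: x7 = True.
From (!x7 || x4) and x7 = True: x4 = True.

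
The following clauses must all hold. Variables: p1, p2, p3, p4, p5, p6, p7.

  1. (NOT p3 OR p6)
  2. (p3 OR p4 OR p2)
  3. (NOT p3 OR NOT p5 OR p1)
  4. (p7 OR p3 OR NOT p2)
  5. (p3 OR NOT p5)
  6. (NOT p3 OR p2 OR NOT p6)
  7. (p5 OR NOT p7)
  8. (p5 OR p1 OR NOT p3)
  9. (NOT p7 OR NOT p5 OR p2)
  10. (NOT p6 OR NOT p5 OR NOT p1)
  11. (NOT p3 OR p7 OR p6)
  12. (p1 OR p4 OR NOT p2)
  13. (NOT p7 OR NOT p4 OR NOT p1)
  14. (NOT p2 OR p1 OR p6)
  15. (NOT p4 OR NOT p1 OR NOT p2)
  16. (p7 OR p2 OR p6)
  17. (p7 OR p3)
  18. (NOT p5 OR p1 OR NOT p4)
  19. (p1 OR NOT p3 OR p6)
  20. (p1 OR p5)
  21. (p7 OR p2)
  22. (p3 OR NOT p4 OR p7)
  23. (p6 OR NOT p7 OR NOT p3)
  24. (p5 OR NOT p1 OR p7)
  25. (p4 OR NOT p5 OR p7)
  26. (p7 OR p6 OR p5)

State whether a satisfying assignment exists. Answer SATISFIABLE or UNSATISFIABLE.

UNSATISFIABLE

p7 = True:
  propagation gives p5=True, p3=True, p6=True, p1=True; an empty clause results — contradiction.
p7 = False:
  p1 = True:
    propagation gives p5=False; an empty clause results — contradiction.
  p1 = False:
    propagation gives p5=False; an empty clause results — contradiction.
Every branch closes, so no satisfying assignment exists.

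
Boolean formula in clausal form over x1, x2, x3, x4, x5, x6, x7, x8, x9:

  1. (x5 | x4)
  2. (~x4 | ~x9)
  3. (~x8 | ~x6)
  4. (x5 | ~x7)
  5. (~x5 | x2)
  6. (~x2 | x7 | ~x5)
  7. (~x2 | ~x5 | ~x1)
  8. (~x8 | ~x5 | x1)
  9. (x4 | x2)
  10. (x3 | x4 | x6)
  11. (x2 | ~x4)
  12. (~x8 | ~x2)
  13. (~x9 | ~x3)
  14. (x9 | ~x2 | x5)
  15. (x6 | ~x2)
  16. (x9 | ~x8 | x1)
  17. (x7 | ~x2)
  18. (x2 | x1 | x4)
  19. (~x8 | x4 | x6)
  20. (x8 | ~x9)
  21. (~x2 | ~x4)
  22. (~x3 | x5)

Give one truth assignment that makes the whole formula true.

x1 = False, x2 = True, x3 = False, x4 = False, x5 = True, x6 = True, x7 = True, x8 = False, x9 = False

Set x1 = False and propagate.
The remaining clauses are satisfied by x2 = True, x3 = False, x4 = False, x5 = True, x6 = True, x7 = True, x8 = False, x9 = False.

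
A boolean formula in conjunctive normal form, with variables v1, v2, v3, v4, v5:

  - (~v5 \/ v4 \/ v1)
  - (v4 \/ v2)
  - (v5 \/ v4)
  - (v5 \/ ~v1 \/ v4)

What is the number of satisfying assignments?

18

Split on v4, then v5.
  v4=T, v5=T: v1, v2, v3 free → 2^3 = 8.
  v4=T, v5=F: v1, v2, v3 free → 2^3 = 8.
  v4=F, v5=T: remaining (v1,v2,v3) ∈ {(T,T,F); (T,T,T)} — 2.
  v4=F, v5=F: a clause becomes empty — 0.
Total: 8 + 8 + 2 + 0 = 18.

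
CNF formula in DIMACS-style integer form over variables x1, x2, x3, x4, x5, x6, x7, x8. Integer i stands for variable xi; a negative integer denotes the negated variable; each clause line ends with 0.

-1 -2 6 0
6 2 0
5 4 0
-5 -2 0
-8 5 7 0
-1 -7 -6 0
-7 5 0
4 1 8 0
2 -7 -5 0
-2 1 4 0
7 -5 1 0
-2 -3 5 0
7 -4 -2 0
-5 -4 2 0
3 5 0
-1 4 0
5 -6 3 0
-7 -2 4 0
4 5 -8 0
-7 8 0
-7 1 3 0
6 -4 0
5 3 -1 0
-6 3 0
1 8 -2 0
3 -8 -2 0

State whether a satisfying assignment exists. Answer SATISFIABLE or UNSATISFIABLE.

SATISFIABLE

Try x1 = True.
  then x4 is forced to True.
  then x6 is forced to True.
  then x7 is forced to False.
  then x2 is forced to False.
  then x5 is forced to False.
  then x8 is forced to False.
  then x3 is forced to True.
So x1 = T, x2 = F, x3 = T, x4 = T, x5 = F, x6 = T, x7 = F, x8 = F is a satisfying assignment.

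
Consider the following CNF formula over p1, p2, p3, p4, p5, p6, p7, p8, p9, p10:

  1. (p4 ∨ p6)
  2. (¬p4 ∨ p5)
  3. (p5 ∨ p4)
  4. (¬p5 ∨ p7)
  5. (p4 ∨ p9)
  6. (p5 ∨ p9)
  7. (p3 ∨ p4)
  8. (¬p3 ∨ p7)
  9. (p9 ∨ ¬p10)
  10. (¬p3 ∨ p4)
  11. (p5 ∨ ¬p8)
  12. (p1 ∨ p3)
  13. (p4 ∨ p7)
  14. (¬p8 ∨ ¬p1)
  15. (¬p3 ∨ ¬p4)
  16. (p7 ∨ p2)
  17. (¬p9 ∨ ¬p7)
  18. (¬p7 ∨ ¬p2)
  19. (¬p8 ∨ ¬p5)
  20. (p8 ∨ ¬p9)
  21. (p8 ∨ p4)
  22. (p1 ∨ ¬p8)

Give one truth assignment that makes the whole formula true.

p10 occurs only negated in the remaining clauses — set p10 = False.
Branch on p1: take p1 = True.
  then p8 is forced to False.
  then p9 is forced to False.
  then p4 is forced to True.
  then p5 is forced to True.
  then p7 is forced to True.
  then p3 is forced to False.
  then p2 is forced to False.
p6 is now unconstrained; take p6 = False.

p1=T  p2=F  p3=F  p4=T  p5=T  p6=F  p7=T  p8=F  p9=F  p10=F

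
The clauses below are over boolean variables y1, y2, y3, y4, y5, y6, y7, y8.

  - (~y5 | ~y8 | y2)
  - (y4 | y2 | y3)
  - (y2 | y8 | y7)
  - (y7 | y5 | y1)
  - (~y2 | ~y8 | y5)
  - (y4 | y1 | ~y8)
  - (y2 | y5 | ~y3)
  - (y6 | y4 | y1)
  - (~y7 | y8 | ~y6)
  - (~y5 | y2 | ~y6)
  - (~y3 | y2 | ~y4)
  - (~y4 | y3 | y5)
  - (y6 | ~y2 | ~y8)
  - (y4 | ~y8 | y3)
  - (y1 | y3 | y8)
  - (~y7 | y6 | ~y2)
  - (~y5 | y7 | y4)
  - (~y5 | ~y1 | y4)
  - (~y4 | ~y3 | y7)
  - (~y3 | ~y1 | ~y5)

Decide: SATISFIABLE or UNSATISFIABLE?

SATISFIABLE

Branch on y1: take y1 = True.
Branch on y2: take y2 = True.
For the remaining variables, y3 = False, y4 = False, y5 = False, y6 = True, y7 = False, y8 = False works.
So y1=T, y2=T, y3=F, y4=F, y5=F, y6=T, y7=F, y8=F is a satisfying assignment.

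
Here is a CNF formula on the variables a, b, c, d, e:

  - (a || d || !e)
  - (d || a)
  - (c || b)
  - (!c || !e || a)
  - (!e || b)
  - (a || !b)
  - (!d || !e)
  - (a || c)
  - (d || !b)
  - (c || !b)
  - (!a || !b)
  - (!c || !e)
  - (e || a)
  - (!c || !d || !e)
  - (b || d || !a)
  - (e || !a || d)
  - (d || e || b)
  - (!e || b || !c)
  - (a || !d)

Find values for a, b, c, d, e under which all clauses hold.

Branch on a: take a = True.
  then b is forced to False.
  then c is forced to True.
  then e is forced to False.
  then d is forced to True.
Check each clause:
  1. (d || !e || a) — a is true.
  2. (a || d) — a is true.
  3. (c || b) — c is true.
  4. (!e || !c || a) — a is true.
  5. (b || !e) — !e is true.
  6. (a || !b) — a is true.
  7. (!e || !d) — !e is true.
  8. (c || a) — a is true.
  9. (d || !b) — d is true.
  10. (c || !b) — c is true.
  11. (!a || !b) — !b is true.
  12. (!c || !e) — !e is true.
  13. (a || e) — a is true.
  14. (!d || !c || !e) — !e is true.
  15. (!a || b || d) — d is true.
  16. (e || !a || d) — d is true.
  17. (e || b || d) — d is true.
  18. (b || !c || !e) — !e is true.
  19. (!d || a) — a is true.

a = T, b = F, c = T, d = T, e = F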